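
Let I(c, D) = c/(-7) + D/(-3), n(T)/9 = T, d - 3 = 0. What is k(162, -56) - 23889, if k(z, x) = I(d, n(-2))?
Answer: -167184/7 ≈ -23883.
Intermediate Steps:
d = 3 (d = 3 + 0 = 3)
n(T) = 9*T
I(c, D) = -D/3 - c/7 (I(c, D) = c*(-⅐) + D*(-⅓) = -c/7 - D/3 = -D/3 - c/7)
k(z, x) = 39/7 (k(z, x) = -3*(-2) - ⅐*3 = -⅓*(-18) - 3/7 = 6 - 3/7 = 39/7)
k(162, -56) - 23889 = 39/7 - 23889 = -167184/7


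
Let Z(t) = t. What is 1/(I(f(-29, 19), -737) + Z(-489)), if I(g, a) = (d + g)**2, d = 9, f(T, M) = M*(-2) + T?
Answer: 1/2875 ≈ 0.00034783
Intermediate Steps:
f(T, M) = T - 2*M (f(T, M) = -2*M + T = T - 2*M)
I(g, a) = (9 + g)**2
1/(I(f(-29, 19), -737) + Z(-489)) = 1/((9 + (-29 - 2*19))**2 - 489) = 1/((9 + (-29 - 38))**2 - 489) = 1/((9 - 67)**2 - 489) = 1/((-58)**2 - 489) = 1/(3364 - 489) = 1/2875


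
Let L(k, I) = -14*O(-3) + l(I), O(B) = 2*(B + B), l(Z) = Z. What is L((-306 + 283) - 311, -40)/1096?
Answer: 16/137 ≈ 0.11679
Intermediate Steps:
O(B) = 4*B (O(B) = 2*(2*B) = 4*B)
L(k, I) = 168 + I (L(k, I) = -56*(-3) + I = -14*(-12) + I = 168 + I)
L((-306 + 283) - 311, -40)/1096 = (168 - 40)/1096 = 128*(1/1096) = 16/137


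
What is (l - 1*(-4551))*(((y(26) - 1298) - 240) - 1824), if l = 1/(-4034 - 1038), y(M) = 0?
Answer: -38801969951/2536 ≈ -1.5300e+7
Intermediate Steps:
l = -1/5072 (l = 1/(-5072) = -1/5072 ≈ -0.00019716)
(l - 1*(-4551))*(((y(26) - 1298) - 240) - 1824) = (-1/5072 - 1*(-4551))*(((0 - 1298) - 240) - 1824) = (-1/5072 + 4551)*((-1298 - 240) - 1824) = 23082671*(-1538 - 1824)/5072 = (23082671/5072)*(-3362) = -38801969951/2536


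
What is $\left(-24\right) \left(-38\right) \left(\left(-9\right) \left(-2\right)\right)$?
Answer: $16416$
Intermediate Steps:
$\left(-24\right) \left(-38\right) \left(\left(-9\right) \left(-2\right)\right) = 912 \cdot 18 = 16416$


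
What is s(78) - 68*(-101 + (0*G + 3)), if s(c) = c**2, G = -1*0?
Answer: 12748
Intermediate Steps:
G = 0
s(78) - 68*(-101 + (0*G + 3)) = 78**2 - 68*(-101 + (0*0 + 3)) = 6084 - 68*(-101 + (0 + 3)) = 6084 - 68*(-101 + 3) = 6084 - 68*(-98) = 6084 - 1*(-6664) = 6084 + 6664 = 12748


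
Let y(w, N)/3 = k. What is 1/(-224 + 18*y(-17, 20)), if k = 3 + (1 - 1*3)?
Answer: -1/170 ≈ -0.0058824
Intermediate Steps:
k = 1 (k = 3 + (1 - 3) = 3 - 2 = 1)
y(w, N) = 3 (y(w, N) = 3*1 = 3)
1/(-224 + 18*y(-17, 20)) = 1/(-224 + 18*3) = 1/(-224 + 54) = 1/(-170) = -1/170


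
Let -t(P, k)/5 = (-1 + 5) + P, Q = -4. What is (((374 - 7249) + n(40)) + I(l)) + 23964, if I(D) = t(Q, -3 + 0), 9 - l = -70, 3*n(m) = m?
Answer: 51307/3 ≈ 17102.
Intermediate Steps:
n(m) = m/3
l = 79 (l = 9 - 1*(-70) = 9 + 70 = 79)
t(P, k) = -20 - 5*P (t(P, k) = -5*((-1 + 5) + P) = -5*(4 + P) = -20 - 5*P)
I(D) = 0 (I(D) = -20 - 5*(-4) = -20 + 20 = 0)
(((374 - 7249) + n(40)) + I(l)) + 23964 = (((374 - 7249) + (⅓)*40) + 0) + 23964 = ((-6875 + 40/3) + 0) + 23964 = (-20585/3 + 0) + 23964 = -20585/3 + 23964 = 51307/3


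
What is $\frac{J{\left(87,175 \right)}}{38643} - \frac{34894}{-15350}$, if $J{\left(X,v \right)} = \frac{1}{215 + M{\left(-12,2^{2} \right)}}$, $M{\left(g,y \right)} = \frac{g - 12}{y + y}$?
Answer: $\frac{142931344927}{62876025300} \approx 2.2732$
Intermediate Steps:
$M{\left(g,y \right)} = \frac{-12 + g}{2 y}$
$J{\left(X,v \right)} = \frac{1}{212}$ ($J{\left(X,v \right)} = \frac{1}{215 + \frac{-12 - 12}{2 \cdot 2^{2}}} = \frac{1}{215 + \frac{1}{2} \cdot \frac{1}{4} \left(-24\right)} = \frac{1}{215 - 3} = \frac{1}{212}$)
$\frac{J{\left(87,175 \right)}}{38643} - \frac{34894}{-15350} = \frac{1}{212 \cdot 38643} - \frac{34894}{-15350} = \frac{1}{212} \cdot \frac{1}{38643} - - \frac{17447}{7675} = \frac{1}{8192316} + \frac{17447}{7675} = \frac{142931344927}{62876025300}$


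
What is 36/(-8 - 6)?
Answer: -18/7 ≈ -2.5714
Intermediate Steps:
36/(-8 - 6) = 36/(-14) = 36*(-1/14) = -18/7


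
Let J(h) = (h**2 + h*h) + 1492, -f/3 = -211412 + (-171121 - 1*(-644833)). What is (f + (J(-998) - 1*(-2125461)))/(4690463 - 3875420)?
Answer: 1110687/271681 ≈ 4.0882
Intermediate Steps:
f = -786900 (f = -3*(-211412 + (-171121 - 1*(-644833))) = -3*(-211412 + (-171121 + 644833)) = -3*(-211412 + 473712) = -3*262300 = -786900)
J(h) = 1492 + 2*h**2 (J(h) = (h**2 + h**2) + 1492 = 2*h**2 + 1492 = 1492 + 2*h**2)
(f + (J(-998) - 1*(-2125461)))/(4690463 - 3875420) = (-786900 + ((1492 + 2*(-998)**2) - 1*(-2125461)))/(4690463 - 3875420) = (-786900 + ((1492 + 2*996004) + 2125461))/815043 = (-786900 + ((1492 + 1992008) + 2125461))*(1/815043) = (-786900 + (1993500 + 2125461))*(1/815043) = (-786900 + 4118961)*(1/815043) = 3332061*(1/815043) = 1110687/271681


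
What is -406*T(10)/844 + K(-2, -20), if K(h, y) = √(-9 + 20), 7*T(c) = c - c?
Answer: √11 ≈ 3.3166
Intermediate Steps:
T(c) = 0 (T(c) = (c - c)/7 = (⅐)*0 = 0)
K(h, y) = √11
-406*T(10)/844 + K(-2, -20) = -0/844 + √11 = -406*0 + √11 = 0 + √11 = √11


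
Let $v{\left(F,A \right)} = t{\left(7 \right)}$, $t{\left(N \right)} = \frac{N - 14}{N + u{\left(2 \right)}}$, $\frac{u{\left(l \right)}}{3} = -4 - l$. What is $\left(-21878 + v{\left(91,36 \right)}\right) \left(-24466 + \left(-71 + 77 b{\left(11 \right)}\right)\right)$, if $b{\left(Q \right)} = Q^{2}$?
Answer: $\frac{3662708220}{11} \approx 3.3297 \cdot 10^{8}$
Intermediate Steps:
$u{\left(l \right)} = -12 - 3 l$ ($u{\left(l \right)} = 3 \left(-4 - l\right) = -12 - 3 l$)
$t{\left(N \right)} = \frac{-14 + N}{-18 + N}$ ($t{\left(N \right)} = \frac{N - 14}{N - 18} = \frac{-14 + N}{N - 18} = \frac{-14 + N}{-18 + N}$)
$v{\left(F,A \right)} = \frac{7}{11}$ ($v{\left(F,A \right)} = \frac{-14 + 7}{-18 + 7} = \frac{1}{-11} \left(-7\right) = \left(- \frac{1}{11}\right) \left(-7\right) = \frac{7}{11}$)
$\left(-21878 + v{\left(91,36 \right)}\right) \left(-24466 + \left(-71 + 77 b{\left(11 \right)}\right)\right) = \left(-21878 + \frac{7}{11}\right) \left(-24466 - \left(71 - 77 \cdot 11^{2}\right)\right) = - \frac{240651 \left(-24466 + \left(-71 + 77 \cdot 121\right)\right)}{11} = - \frac{240651 \left(-24466 + \left(-71 + 9317\right)\right)}{11} = - \frac{240651 \left(-24466 + 9246\right)}{11} = \left(- \frac{240651}{11}\right) \left(-15220\right) = \frac{3662708220}{11}$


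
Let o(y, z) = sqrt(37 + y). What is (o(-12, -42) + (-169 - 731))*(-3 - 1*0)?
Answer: 2685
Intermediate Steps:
(o(-12, -42) + (-169 - 731))*(-3 - 1*0) = (sqrt(37 - 12) + (-169 - 731))*(-3 - 1*0) = (sqrt(25) - 900)*(-3 + 0) = (5 - 900)*(-3) = -895*(-3) = 2685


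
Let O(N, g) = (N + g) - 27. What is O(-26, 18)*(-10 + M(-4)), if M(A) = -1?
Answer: 385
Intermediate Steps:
O(N, g) = -27 + N + g
O(-26, 18)*(-10 + M(-4)) = (-27 - 26 + 18)*(-10 - 1) = -35*(-11) = 385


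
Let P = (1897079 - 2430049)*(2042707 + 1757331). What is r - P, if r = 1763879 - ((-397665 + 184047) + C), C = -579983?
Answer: 2025308810340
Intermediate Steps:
P = -2025306252860 (P = -532970*3800038 = -2025306252860)
r = 2557480 (r = 1763879 - ((-397665 + 184047) - 579983) = 1763879 - (-213618 - 579983) = 1763879 - 1*(-793601) = 1763879 + 793601 = 2557480)
r - P = 2557480 - 1*(-2025306252860) = 2557480 + 2025306252860 = 2025308810340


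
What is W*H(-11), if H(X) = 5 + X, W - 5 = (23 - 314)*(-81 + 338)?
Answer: 448692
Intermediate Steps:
W = -74782 (W = 5 + (23 - 314)*(-81 + 338) = 5 - 291*257 = 5 - 74787 = -74782)
W*H(-11) = -74782*(5 - 11) = -74782*(-6) = 448692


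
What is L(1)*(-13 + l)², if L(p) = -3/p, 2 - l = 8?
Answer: -1083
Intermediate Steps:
l = -6 (l = 2 - 1*8 = 2 - 8 = -6)
L(1)*(-13 + l)² = (-3/1)*(-13 - 6)² = -3*1*(-19)² = -3*361 = -1083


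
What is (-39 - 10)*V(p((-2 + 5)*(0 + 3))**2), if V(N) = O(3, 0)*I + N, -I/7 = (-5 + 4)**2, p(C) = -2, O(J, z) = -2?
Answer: -882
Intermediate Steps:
I = -7 (I = -7*(-5 + 4)**2 = -7*(-1)**2 = -7*1 = -7)
V(N) = 14 + N (V(N) = -2*(-7) + N = 14 + N)
(-39 - 10)*V(p((-2 + 5)*(0 + 3))**2) = (-39 - 10)*(14 + (-2)**2) = -49*(14 + 4) = -49*18 = -882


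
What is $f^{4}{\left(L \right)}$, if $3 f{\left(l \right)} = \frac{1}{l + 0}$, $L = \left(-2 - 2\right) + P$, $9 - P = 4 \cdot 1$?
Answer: $\frac{1}{81} \approx 0.012346$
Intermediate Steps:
$P = 5$ ($P = 9 - 4 \cdot 1 = 9 - 4 = 5$)
$L = 1$ ($L = \left(-2 - 2\right) + 5 = -4 + 5 = 1$)
$f{\left(l \right)} = \frac{1}{3 l}$ ($f{\left(l \right)} = \frac{1}{3 \left(l + 0\right)} = \frac{1}{3 l}$)
$f^{4}{\left(L \right)} = \left(\frac{1}{3 \cdot 1}\right)^{4} = \left(\frac{1}{3} \cdot 1\right)^{4} = \left(\frac{1}{3}\right)^{4} = \frac{1}{81}$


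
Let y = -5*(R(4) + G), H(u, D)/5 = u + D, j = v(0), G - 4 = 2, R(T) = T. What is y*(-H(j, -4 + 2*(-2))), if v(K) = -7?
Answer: -3750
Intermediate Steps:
G = 6 (G = 4 + 2 = 6)
j = -7
H(u, D) = 5*D + 5*u (H(u, D) = 5*(u + D) = 5*(D + u) = 5*D + 5*u)
y = -50 (y = -5*(4 + 6) = -5*10 = -50)
y*(-H(j, -4 + 2*(-2))) = -(-50)*(5*(-4 + 2*(-2)) + 5*(-7)) = -(-50)*(5*(-4 - 4) - 35) = -(-50)*(5*(-8) - 35) = -(-50)*(-40 - 35) = -(-50)*(-75) = -50*75 = -3750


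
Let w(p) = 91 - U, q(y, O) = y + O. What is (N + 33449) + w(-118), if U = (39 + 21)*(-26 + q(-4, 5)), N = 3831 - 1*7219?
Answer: 31652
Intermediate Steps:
q(y, O) = O + y
N = -3388 (N = 3831 - 7219 = -3388)
U = -1500 (U = (39 + 21)*(-26 + (5 - 4)) = 60*(-26 + 1) = 60*(-25) = -1500)
w(p) = 1591 (w(p) = 91 - 1*(-1500) = 91 + 1500 = 1591)
(N + 33449) + w(-118) = (-3388 + 33449) + 1591 = 30061 + 1591 = 31652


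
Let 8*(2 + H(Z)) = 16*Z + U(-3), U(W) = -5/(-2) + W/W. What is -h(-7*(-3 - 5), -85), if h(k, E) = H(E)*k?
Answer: 19215/2 ≈ 9607.5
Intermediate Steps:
U(W) = 7/2 (U(W) = -5*(-1/2) + 1 = 5/2 + 1 = 7/2)
H(Z) = -25/16 + 2*Z (H(Z) = -2 + (16*Z + 7/2)/8 = -2 + (7/2 + 16*Z)/8 = -2 + (7/16 + 2*Z) = -25/16 + 2*Z)
h(k, E) = k*(-25/16 + 2*E) (h(k, E) = (-25/16 + 2*E)*k = k*(-25/16 + 2*E))
-h(-7*(-3 - 5), -85) = -(-7*(-3 - 5))*(-25 + 32*(-85))/16 = -(-7*(-8))*(-25 - 2720)/16 = -56*(-2745)/16 = -1*(-19215/2) = 19215/2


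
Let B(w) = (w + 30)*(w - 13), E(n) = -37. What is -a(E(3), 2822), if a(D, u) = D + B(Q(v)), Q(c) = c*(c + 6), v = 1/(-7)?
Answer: 1057699/2401 ≈ 440.52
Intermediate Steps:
v = -⅐ ≈ -0.14286
Q(c) = c*(6 + c)
B(w) = (-13 + w)*(30 + w) (B(w) = (30 + w)*(-13 + w) = (-13 + w)*(30 + w))
a(D, u) = -968862/2401 + D (a(D, u) = D + (-390 + (-(6 - ⅐)/7)² + 17*(-(6 - ⅐)/7)) = D + (-390 + (-⅐*41/7)² + 17*(-⅐*41/7)) = D + (-390 + (-41/49)² + 17*(-41/49)) = D + (-390 + 1681/2401 - 697/49) = D - 968862/2401 = -968862/2401 + D)
-a(E(3), 2822) = -(-968862/2401 - 37) = -1*(-1057699/2401) = 1057699/2401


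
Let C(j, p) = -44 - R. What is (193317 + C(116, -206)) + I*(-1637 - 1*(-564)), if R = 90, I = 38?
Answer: 152409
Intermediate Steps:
C(j, p) = -134 (C(j, p) = -44 - 1*90 = -44 - 90 = -134)
(193317 + C(116, -206)) + I*(-1637 - 1*(-564)) = (193317 - 134) + 38*(-1637 - 1*(-564)) = 193183 + 38*(-1637 + 564) = 193183 + 38*(-1073) = 193183 - 40774 = 152409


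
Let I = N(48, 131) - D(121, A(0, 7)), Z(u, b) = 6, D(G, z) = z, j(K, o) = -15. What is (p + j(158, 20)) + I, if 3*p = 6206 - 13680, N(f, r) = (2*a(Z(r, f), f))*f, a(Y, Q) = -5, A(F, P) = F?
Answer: -8959/3 ≈ -2986.3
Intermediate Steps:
N(f, r) = -10*f (N(f, r) = (2*(-5))*f = -10*f)
p = -7474/3 (p = (6206 - 13680)/3 = (1/3)*(-7474) = -7474/3 ≈ -2491.3)
I = -480 (I = -10*48 - 1*0 = -480 + 0 = -480)
(p + j(158, 20)) + I = (-7474/3 - 15) - 480 = -7519/3 - 480 = -8959/3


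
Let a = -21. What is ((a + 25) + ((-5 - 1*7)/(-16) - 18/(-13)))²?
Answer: 101761/2704 ≈ 37.633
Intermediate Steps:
((a + 25) + ((-5 - 1*7)/(-16) - 18/(-13)))² = ((-21 + 25) + ((-5 - 1*7)/(-16) - 18/(-13)))² = (4 + ((-5 - 7)*(-1/16) - 18*(-1/13)))² = (4 + (-12*(-1/16) + 18/13))² = (4 + (¾ + 18/13))² = (4 + 111/52)² = (319/52)² = 101761/2704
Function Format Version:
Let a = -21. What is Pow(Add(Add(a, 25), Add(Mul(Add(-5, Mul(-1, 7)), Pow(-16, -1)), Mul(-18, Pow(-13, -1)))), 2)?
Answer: Rational(101761, 2704) ≈ 37.633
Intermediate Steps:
Pow(Add(Add(a, 25), Add(Mul(Add(-5, Mul(-1, 7)), Pow(-16, -1)), Mul(-18, Pow(-13, -1)))), 2) = Pow(Add(Add(-21, 25), Add(Mul(Add(-5, Mul(-1, 7)), Pow(-16, -1)), Mul(-18, Pow(-13, -1)))), 2) = Pow(Add(4, Add(Mul(Add(-5, -7), Rational(-1, 16)), Mul(-18, Rational(-1, 13)))), 2) = Pow(Add(4, Add(Mul(-12, Rational(-1, 16)), Rational(18, 13))), 2) = Pow(Add(4, Add(Rational(3, 4), Rational(18, 13))), 2) = Pow(Add(4, Rational(111, 52)), 2) = Pow(Rational(319, 52), 2) = Rational(101761, 2704)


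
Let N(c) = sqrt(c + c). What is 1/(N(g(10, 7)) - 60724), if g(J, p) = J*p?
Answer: -15181/921851009 - sqrt(35)/1843702018 ≈ -1.6471e-5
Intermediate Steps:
N(c) = sqrt(2)*sqrt(c) (N(c) = sqrt(2*c) = sqrt(2)*sqrt(c))
1/(N(g(10, 7)) - 60724) = 1/(sqrt(2)*sqrt(10*7) - 60724) = 1/(sqrt(2)*sqrt(70) - 60724) = 1/(2*sqrt(35) - 60724) = 1/(-60724 + 2*sqrt(35))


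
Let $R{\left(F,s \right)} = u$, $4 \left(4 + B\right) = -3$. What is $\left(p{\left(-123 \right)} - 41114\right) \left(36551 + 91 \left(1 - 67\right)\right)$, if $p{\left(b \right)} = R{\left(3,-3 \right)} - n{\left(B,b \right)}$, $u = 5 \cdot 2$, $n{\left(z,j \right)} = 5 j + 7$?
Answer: $-1236950320$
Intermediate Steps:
$B = - \frac{19}{4}$ ($B = -4 + \frac{1}{4} \left(-3\right) = -4 - \frac{3}{4} = - \frac{19}{4} \approx -4.75$)
$n{\left(z,j \right)} = 7 + 5 j$
$u = 10$
$R{\left(F,s \right)} = 10$
$p{\left(b \right)} = 3 - 5 b$ ($p{\left(b \right)} = 10 - \left(7 + 5 b\right) = 3 - 5 b$)
$\left(p{\left(-123 \right)} - 41114\right) \left(36551 + 91 \left(1 - 67\right)\right) = \left(\left(3 - -615\right) - 41114\right) \left(36551 + 91 \left(1 - 67\right)\right) = \left(\left(3 + 615\right) - 41114\right) \left(36551 + 91 \left(-66\right)\right) = \left(618 - 41114\right) \left(36551 - 6006\right) = \left(-40496\right) 30545 = -1236950320$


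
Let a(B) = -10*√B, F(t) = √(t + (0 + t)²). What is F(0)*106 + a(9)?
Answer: -30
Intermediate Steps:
F(t) = √(t + t²)
F(0)*106 + a(9) = √(0*(1 + 0))*106 - 10*√9 = √(0*1)*106 - 10*3 = √0*106 - 30 = 0*106 - 30 = 0 - 30 = -30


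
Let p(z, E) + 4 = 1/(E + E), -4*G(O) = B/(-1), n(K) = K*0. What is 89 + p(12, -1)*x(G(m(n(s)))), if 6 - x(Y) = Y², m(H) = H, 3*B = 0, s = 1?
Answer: 62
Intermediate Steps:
B = 0 (B = (⅓)*0 = 0)
n(K) = 0
G(O) = 0 (G(O) = -0/(-1) = -0*(-1) = -¼*0 = 0)
p(z, E) = -4 + 1/(2*E) (p(z, E) = -4 + 1/(E + E) = -4 + 1/(2*E))
x(Y) = 6 - Y²
89 + p(12, -1)*x(G(m(n(s)))) = 89 + (-4 + (½)/(-1))*(6 - 1*0²) = 89 + (-4 + (½)*(-1))*(6 - 1*0) = 89 + (-4 - ½)*(6 + 0) = 89 - 9/2*6 = 89 - 27 = 62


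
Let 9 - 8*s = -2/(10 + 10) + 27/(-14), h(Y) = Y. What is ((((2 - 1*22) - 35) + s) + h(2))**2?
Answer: 52229529/19600 ≈ 2664.8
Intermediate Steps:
s = 193/140 (s = 9/8 - (-2/(10 + 10) + 27/(-14))/8 = 9/8 - (-2/20 + 27*(-1/14))/8 = 9/8 - (-2*1/20 - 27/14)/8 = 9/8 - (-1/10 - 27/14)/8 = 9/8 - 1/8*(-71/35) = 9/8 + 71/280 = 193/140 ≈ 1.3786)
((((2 - 1*22) - 35) + s) + h(2))**2 = ((((2 - 1*22) - 35) + 193/140) + 2)**2 = ((((2 - 22) - 35) + 193/140) + 2)**2 = (((-20 - 35) + 193/140) + 2)**2 = ((-55 + 193/140) + 2)**2 = (-7507/140 + 2)**2 = (-7227/140)**2 = 52229529/19600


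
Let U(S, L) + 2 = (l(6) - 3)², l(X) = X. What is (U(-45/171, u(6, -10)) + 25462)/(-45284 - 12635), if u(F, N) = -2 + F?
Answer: -25469/57919 ≈ -0.43973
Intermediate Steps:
U(S, L) = 7 (U(S, L) = -2 + (6 - 3)² = -2 + 3² = -2 + 9 = 7)
(U(-45/171, u(6, -10)) + 25462)/(-45284 - 12635) = (7 + 25462)/(-45284 - 12635) = 25469/(-57919) = 25469*(-1/57919) = -25469/57919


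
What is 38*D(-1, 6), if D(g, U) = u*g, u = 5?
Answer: -190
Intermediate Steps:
D(g, U) = 5*g
38*D(-1, 6) = 38*(5*(-1)) = 38*(-5) = -190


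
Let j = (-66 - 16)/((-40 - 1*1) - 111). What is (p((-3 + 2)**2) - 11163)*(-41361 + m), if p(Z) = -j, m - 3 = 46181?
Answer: -4091973067/76 ≈ -5.3842e+7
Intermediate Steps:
m = 46184 (m = 3 + 46181 = 46184)
j = 41/76 (j = -82/((-40 - 1) - 111) = -82/(-41 - 111) = -82/(-152) = -82*(-1/152) = 41/76 ≈ 0.53947)
p(Z) = -41/76 (p(Z) = -1*41/76 = -41/76)
(p((-3 + 2)**2) - 11163)*(-41361 + m) = (-41/76 - 11163)*(-41361 + 46184) = -848429/76*4823 = -4091973067/76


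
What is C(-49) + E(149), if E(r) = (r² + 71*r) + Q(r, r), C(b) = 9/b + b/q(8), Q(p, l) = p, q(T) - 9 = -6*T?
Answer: 62929369/1911 ≈ 32930.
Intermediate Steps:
q(T) = 9 - 6*T
C(b) = 9/b - b/39 (C(b) = 9/b + b/(9 - 6*8) = 9/b + b/(9 - 48) = 9/b + b/(-39) = 9/b + b*(-1/39) = 9/b - b/39)
E(r) = r² + 72*r (E(r) = (r² + 71*r) + r = r² + 72*r)
C(-49) + E(149) = (9/(-49) - 1/39*(-49)) + 149*(72 + 149) = (9*(-1/49) + 49/39) + 149*221 = (-9/49 + 49/39) + 32929 = 2050/1911 + 32929 = 62929369/1911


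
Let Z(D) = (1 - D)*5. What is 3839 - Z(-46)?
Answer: 3604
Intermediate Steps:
Z(D) = 5 - 5*D
3839 - Z(-46) = 3839 - (5 - 5*(-46)) = 3839 - (5 + 230) = 3839 - 1*235 = 3839 - 235 = 3604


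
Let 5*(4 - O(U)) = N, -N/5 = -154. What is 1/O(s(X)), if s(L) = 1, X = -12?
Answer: -1/150 ≈ -0.0066667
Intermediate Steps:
N = 770 (N = -5*(-154) = 770)
O(U) = -150 (O(U) = 4 - ⅕*770 = 4 - 154 = -150)
1/O(s(X)) = 1/(-150) = -1/150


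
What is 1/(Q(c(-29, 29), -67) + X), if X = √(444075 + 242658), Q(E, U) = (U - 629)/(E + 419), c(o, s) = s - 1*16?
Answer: 522/222500651 + 324*√686733/222500651 ≈ 0.0012091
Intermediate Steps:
c(o, s) = -16 + s (c(o, s) = s - 16 = -16 + s)
Q(E, U) = (-629 + U)/(419 + E)
X = √686733 ≈ 828.69
1/(Q(c(-29, 29), -67) + X) = 1/((-629 - 67)/(419 + (-16 + 29)) + √686733) = 1/(-696/(419 + 13) + √686733) = 1/(-696/432 + √686733) = 1/((1/432)*(-696) + √686733) = 1/(-29/18 + √686733)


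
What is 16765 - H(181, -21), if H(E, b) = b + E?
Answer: 16605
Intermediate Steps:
H(E, b) = E + b
16765 - H(181, -21) = 16765 - (181 - 21) = 16765 - 1*160 = 16765 - 160 = 16605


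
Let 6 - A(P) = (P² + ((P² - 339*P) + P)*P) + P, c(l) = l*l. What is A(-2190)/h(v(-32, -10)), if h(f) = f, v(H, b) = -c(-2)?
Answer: -3029936724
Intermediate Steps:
c(l) = l²
v(H, b) = -4 (v(H, b) = -1*(-2)² = -1*4 = -4)
A(P) = 6 - P - P² - P*(P² - 338*P) (A(P) = 6 - ((P² + ((P² - 339*P) + P)*P) + P) = 6 - ((P² + (P² - 338*P)*P) + P) = 6 - ((P² + P*(P² - 338*P)) + P) = 6 - (P + P² + P*(P² - 338*P)) = 6 + (-P - P² - P*(P² - 338*P)) = 6 - P - P² - P*(P² - 338*P))
A(-2190)/h(v(-32, -10)) = (6 - 1*(-2190) - 1*(-2190)³ + 337*(-2190)²)/(-4) = (6 + 2190 - 1*(-10503459000) + 337*4796100)*(-¼) = (6 + 2190 + 10503459000 + 1616285700)*(-¼) = 12119746896*(-¼) = -3029936724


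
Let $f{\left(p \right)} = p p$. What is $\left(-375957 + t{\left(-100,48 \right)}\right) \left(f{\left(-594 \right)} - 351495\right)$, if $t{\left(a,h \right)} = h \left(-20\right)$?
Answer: $-505445697$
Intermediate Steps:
$f{\left(p \right)} = p^{2}$
$t{\left(a,h \right)} = - 20 h$
$\left(-375957 + t{\left(-100,48 \right)}\right) \left(f{\left(-594 \right)} - 351495\right) = \left(-375957 - 960\right) \left(\left(-594\right)^{2} - 351495\right) = \left(-375957 - 960\right) \left(352836 - 351495\right) = \left(-376917\right) 1341 = -505445697$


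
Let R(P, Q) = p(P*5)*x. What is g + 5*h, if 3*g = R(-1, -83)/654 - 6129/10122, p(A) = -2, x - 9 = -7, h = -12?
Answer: -199268449/3309894 ≈ -60.204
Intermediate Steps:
x = 2 (x = 9 - 7 = 2)
R(P, Q) = -4 (R(P, Q) = -2*2 = -4)
g = -674809/3309894 (g = (-4/654 - 6129/10122)/3 = (-4*1/654 - 6129*1/10122)/3 = (-2/327 - 2043/3374)/3 = (1/3)*(-674809/1103298) = -674809/3309894 ≈ -0.20388)
g + 5*h = -674809/3309894 + 5*(-12) = -674809/3309894 - 60 = -199268449/3309894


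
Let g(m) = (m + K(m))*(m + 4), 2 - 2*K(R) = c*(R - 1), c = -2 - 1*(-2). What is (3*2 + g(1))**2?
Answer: 256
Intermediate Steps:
c = 0 (c = -2 + 2 = 0)
K(R) = 1 (K(R) = 1 - 0*(R - 1) = 1 - 0*(-1 + R) = 1 - 1/2*0 = 1 + 0 = 1)
g(m) = (1 + m)*(4 + m) (g(m) = (m + 1)*(m + 4) = (1 + m)*(4 + m))
(3*2 + g(1))**2 = (3*2 + (4 + 1**2 + 5*1))**2 = (6 + (4 + 1 + 5))**2 = (6 + 10)**2 = 16**2 = 256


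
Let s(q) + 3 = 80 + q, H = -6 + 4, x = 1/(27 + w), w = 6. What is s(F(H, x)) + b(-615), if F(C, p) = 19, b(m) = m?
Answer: -519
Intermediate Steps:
x = 1/33 (x = 1/(27 + 6) = 1/33 ≈ 0.030303)
H = -2
s(q) = 77 + q (s(q) = -3 + (80 + q) = 77 + q)
s(F(H, x)) + b(-615) = (77 + 19) - 615 = 96 - 615 = -519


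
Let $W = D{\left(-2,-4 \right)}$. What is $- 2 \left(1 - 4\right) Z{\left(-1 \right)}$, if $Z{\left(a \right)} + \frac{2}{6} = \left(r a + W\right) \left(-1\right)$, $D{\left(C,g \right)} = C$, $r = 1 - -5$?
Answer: $46$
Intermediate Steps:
$r = 6$ ($r = 1 + 5 = 6$)
$W = -2$
$Z{\left(a \right)} = \frac{5}{3} - 6 a$ ($Z{\left(a \right)} = - \frac{1}{3} + \left(6 a - 2\right) \left(-1\right) = - \frac{1}{3} + \left(-2 + 6 a\right) \left(-1\right) = - \frac{1}{3} - \left(-2 + 6 a\right) = \frac{5}{3} - 6 a$)
$- 2 \left(1 - 4\right) Z{\left(-1 \right)} = - 2 \left(1 - 4\right) \left(\frac{5}{3} - -6\right) = \left(-2\right) \left(-3\right) \left(\frac{5}{3} + 6\right) = 6 \cdot \frac{23}{3} = 46$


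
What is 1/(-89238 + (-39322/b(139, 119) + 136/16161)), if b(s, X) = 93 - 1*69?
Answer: -21548/1958204845 ≈ -1.1004e-5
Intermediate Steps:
b(s, X) = 24 (b(s, X) = 93 - 69 = 24)
1/(-89238 + (-39322/b(139, 119) + 136/16161)) = 1/(-89238 + (-39322/24 + 136/16161)) = 1/(-89238 + (-39322*1/24 + 136*(1/16161))) = 1/(-89238 + (-19661/12 + 136/16161)) = 1/(-89238 - 35304421/21548) = 1/(-1958204845/21548) = -21548/1958204845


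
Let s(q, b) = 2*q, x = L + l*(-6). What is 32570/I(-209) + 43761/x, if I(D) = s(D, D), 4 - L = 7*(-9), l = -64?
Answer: 163774/8569 ≈ 19.112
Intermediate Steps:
L = 67 (L = 4 - 7*(-9) = 4 - 1*(-63) = 4 + 63 = 67)
x = 451 (x = 67 - 64*(-6) = 67 + 384 = 451)
I(D) = 2*D
32570/I(-209) + 43761/x = 32570/((2*(-209))) + 43761/451 = 32570/(-418) + 43761*(1/451) = 32570*(-1/418) + 43761/451 = -16285/209 + 43761/451 = 163774/8569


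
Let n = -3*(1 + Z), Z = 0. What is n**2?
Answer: 9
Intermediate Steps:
n = -3 (n = -3*(1 + 0) = -3*1 = -3)
n**2 = (-3)**2 = 9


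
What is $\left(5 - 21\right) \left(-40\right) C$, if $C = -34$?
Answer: $-21760$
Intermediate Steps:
$\left(5 - 21\right) \left(-40\right) C = \left(5 - 21\right) \left(-40\right) \left(-34\right) = \left(-16\right) \left(-40\right) \left(-34\right) = 640 \left(-34\right) = -21760$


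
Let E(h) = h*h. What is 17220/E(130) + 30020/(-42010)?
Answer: 1080371/3549845 ≈ 0.30434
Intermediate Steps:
E(h) = h²
17220/E(130) + 30020/(-42010) = 17220/(130²) + 30020/(-42010) = 17220/16900 + 30020*(-1/42010) = 17220*(1/16900) - 3002/4201 = 861/845 - 3002/4201 = 1080371/3549845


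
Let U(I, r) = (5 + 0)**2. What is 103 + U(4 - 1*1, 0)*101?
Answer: 2628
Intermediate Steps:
U(I, r) = 25 (U(I, r) = 5**2 = 25)
103 + U(4 - 1*1, 0)*101 = 103 + 25*101 = 103 + 2525 = 2628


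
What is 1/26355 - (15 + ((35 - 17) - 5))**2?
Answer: -20662319/26355 ≈ -784.00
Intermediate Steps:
1/26355 - (15 + ((35 - 17) - 5))**2 = 1/26355 - (15 + (18 - 5))**2 = 1/26355 - (15 + 13)**2 = 1/26355 - 1*28**2 = 1/26355 - 1*784 = 1/26355 - 784 = -20662319/26355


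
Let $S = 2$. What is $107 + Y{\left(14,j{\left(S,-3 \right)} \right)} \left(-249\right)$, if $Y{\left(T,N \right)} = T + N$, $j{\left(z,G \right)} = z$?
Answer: $-3877$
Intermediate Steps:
$Y{\left(T,N \right)} = N + T$
$107 + Y{\left(14,j{\left(S,-3 \right)} \right)} \left(-249\right) = 107 + \left(2 + 14\right) \left(-249\right) = 107 + 16 \left(-249\right) = 107 - 3984 = -3877$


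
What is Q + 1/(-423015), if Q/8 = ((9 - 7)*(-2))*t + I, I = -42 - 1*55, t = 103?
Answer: -1722517081/423015 ≈ -4072.0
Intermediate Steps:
I = -97 (I = -42 - 55 = -97)
Q = -4072 (Q = 8*(((9 - 7)*(-2))*103 - 97) = 8*((2*(-2))*103 - 97) = 8*(-4*103 - 97) = 8*(-412 - 97) = 8*(-509) = -4072)
Q + 1/(-423015) = -4072 + 1/(-423015) = -4072 - 1/423015 = -1722517081/423015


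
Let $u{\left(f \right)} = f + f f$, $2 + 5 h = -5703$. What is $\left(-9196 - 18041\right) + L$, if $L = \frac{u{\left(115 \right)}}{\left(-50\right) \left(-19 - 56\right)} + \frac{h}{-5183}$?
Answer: $- \frac{52931172128}{1943625} \approx -27233.0$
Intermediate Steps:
$h = -1141$ ($h = - \frac{2}{5} + \frac{1}{5} \left(-5703\right) = - \frac{2}{5} - \frac{5703}{5} = -1141$)
$u{\left(f \right)} = f + f^{2}$
$L = \frac{7341997}{1943625}$ ($L = \frac{115 \left(1 + 115\right)}{\left(-50\right) \left(-19 - 56\right)} - \frac{1141}{-5183} = \frac{115 \cdot 116}{\left(-50\right) \left(-75\right)} - - \frac{1141}{5183} = \frac{13340}{3750} + \frac{1141}{5183} = 13340 \cdot \frac{1}{3750} + \frac{1141}{5183} = \frac{1334}{375} + \frac{1141}{5183} = \frac{7341997}{1943625} \approx 3.7775$)
$\left(-9196 - 18041\right) + L = \left(-9196 - 18041\right) + \frac{7341997}{1943625} = -27237 + \frac{7341997}{1943625} = - \frac{52931172128}{1943625}$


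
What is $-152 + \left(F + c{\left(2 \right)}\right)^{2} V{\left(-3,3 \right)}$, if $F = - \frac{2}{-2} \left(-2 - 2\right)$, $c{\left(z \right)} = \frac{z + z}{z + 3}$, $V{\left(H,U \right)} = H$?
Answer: $- \frac{4568}{25} \approx -182.72$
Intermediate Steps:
$c{\left(z \right)} = \frac{2 z}{3 + z}$
$F = -4$ ($F = \left(-2\right) \left(- \frac{1}{2}\right) \left(-4\right) = 1 \left(-4\right) = -4$)
$-152 + \left(F + c{\left(2 \right)}\right)^{2} V{\left(-3,3 \right)} = -152 + \left(-4 + 2 \cdot 2 \frac{1}{3 + 2}\right)^{2} \left(-3\right) = -152 + \left(-4 + 2 \cdot 2 \cdot \frac{1}{5}\right)^{2} \left(-3\right) = -152 + \left(-4 + \frac{4}{5}\right)^{2} \left(-3\right) = -152 + \left(- \frac{16}{5}\right)^{2} \left(-3\right) = -152 + \frac{256}{25} \left(-3\right) = -152 - \frac{768}{25} = - \frac{4568}{25}$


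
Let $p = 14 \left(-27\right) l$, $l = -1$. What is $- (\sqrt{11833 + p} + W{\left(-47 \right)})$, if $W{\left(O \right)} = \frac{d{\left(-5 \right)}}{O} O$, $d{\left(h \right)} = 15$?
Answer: $-15 - \sqrt{12211} \approx -125.5$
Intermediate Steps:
$p = 378$ ($p = 14 \left(-27\right) \left(-1\right) = \left(-378\right) \left(-1\right) = 378$)
$W{\left(O \right)} = 15$ ($W{\left(O \right)} = \frac{15}{O} O = 15$)
$- (\sqrt{11833 + p} + W{\left(-47 \right)}) = - (\sqrt{11833 + 378} + 15) = - (\sqrt{12211} + 15) = - (15 + \sqrt{12211}) = -15 - \sqrt{12211}$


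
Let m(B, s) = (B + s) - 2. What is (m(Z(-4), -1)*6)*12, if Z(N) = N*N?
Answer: 936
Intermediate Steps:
Z(N) = N**2
m(B, s) = -2 + B + s
(m(Z(-4), -1)*6)*12 = ((-2 + (-4)**2 - 1)*6)*12 = ((-2 + 16 - 1)*6)*12 = (13*6)*12 = 78*12 = 936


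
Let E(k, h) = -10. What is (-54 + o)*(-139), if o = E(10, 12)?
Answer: 8896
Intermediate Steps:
o = -10
(-54 + o)*(-139) = (-54 - 10)*(-139) = -64*(-139) = 8896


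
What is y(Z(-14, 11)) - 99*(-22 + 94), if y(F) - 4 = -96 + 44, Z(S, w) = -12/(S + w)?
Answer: -7176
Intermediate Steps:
y(F) = -48 (y(F) = 4 + (-96 + 44) = 4 - 52 = -48)
y(Z(-14, 11)) - 99*(-22 + 94) = -48 - 99*(-22 + 94) = -48 - 99*72 = -48 - 1*7128 = -48 - 7128 = -7176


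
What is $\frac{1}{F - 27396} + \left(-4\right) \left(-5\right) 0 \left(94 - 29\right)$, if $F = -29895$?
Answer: $- \frac{1}{57291} \approx -1.7455 \cdot 10^{-5}$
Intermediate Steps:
$\frac{1}{F - 27396} + \left(-4\right) \left(-5\right) 0 \left(94 - 29\right) = \frac{1}{-29895 - 27396} + \left(-4\right) \left(-5\right) 0 \left(94 - 29\right) = \frac{1}{-57291} + 20 \cdot 0 \cdot 65 = - \frac{1}{57291} + 0 \cdot 65 = - \frac{1}{57291} + 0 = - \frac{1}{57291}$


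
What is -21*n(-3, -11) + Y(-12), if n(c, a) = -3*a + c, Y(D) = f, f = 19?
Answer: -611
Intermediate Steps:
Y(D) = 19
n(c, a) = c - 3*a
-21*n(-3, -11) + Y(-12) = -21*(-3 - 3*(-11)) + 19 = -21*(-3 + 33) + 19 = -21*30 + 19 = -630 + 19 = -611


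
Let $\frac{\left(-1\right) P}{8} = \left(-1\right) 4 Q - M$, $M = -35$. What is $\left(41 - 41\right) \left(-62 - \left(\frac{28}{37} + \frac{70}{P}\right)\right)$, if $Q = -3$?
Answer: $0$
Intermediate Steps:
$P = -376$ ($P = - 8 \left(\left(-1\right) 4 \left(-3\right) - -35\right) = - 8 \left(\left(-4\right) \left(-3\right) + 35\right) = - 8 \left(12 + 35\right) = \left(-8\right) 47 = -376$)
$\left(41 - 41\right) \left(-62 - \left(\frac{28}{37} + \frac{70}{P}\right)\right) = \left(41 - 41\right) \left(-62 - \left(- \frac{35}{188} + \frac{28}{37}\right)\right) = 0 \left(-62 - \frac{3969}{6956}\right) = 0 \left(- \frac{435241}{6956}\right) = 0$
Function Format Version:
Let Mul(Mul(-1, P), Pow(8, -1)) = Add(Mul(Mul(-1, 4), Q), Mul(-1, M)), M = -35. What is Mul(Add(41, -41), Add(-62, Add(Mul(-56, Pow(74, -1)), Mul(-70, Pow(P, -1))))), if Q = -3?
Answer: 0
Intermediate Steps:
P = -376 (P = Mul(-8, Add(Mul(Mul(-1, 4), -3), Mul(-1, -35))) = Mul(-8, Add(Mul(-4, -3), 35)) = Mul(-8, Add(12, 35)) = Mul(-8, 47) = -376)
Mul(Add(41, -41), Add(-62, Add(Mul(-56, Pow(74, -1)), Mul(-70, Pow(P, -1))))) = Mul(Add(41, -41), Add(-62, Add(Mul(-56, Pow(74, -1)), Mul(-70, Pow(-376, -1))))) = Mul(0, Add(-62, Add(Mul(-56, Rational(1, 74)), Mul(-70, Rational(-1, 376))))) = Mul(0, Add(-62, Add(Rational(-28, 37), Rational(35, 188)))) = Mul(0, Add(-62, Rational(-3969, 6956))) = Mul(0, Rational(-435241, 6956)) = 0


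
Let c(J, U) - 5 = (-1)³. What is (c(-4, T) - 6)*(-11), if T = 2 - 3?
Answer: 22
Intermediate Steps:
T = -1
c(J, U) = 4 (c(J, U) = 5 + (-1)³ = 5 - 1 = 4)
(c(-4, T) - 6)*(-11) = (4 - 6)*(-11) = -2*(-11) = 22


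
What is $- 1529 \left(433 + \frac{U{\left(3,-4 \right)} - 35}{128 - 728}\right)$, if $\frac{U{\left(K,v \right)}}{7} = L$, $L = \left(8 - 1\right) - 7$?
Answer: $- \frac{79457543}{120} \approx -6.6215 \cdot 10^{5}$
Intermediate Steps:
$L = 0$ ($L = 7 - 7 = 0$)
$U{\left(K,v \right)} = 0$ ($U{\left(K,v \right)} = 7 \cdot 0 = 0$)
$- 1529 \left(433 + \frac{U{\left(3,-4 \right)} - 35}{128 - 728}\right) = - 1529 \left(433 + \frac{0 - 35}{128 - 728}\right) = - 1529 \left(433 - \frac{35}{-600}\right) = - 1529 \left(433 - - \frac{7}{120}\right) = - 1529 \left(433 + \frac{7}{120}\right) = \left(-1529\right) \frac{51967}{120} = - \frac{79457543}{120}$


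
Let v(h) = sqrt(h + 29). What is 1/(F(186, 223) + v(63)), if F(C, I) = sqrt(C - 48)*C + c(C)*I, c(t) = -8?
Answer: 1/(2*(-892 + sqrt(23) + 93*sqrt(138))) ≈ 0.0024355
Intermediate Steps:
F(C, I) = -8*I + C*sqrt(-48 + C) (F(C, I) = sqrt(C - 48)*C - 8*I = sqrt(-48 + C)*C - 8*I = C*sqrt(-48 + C) - 8*I = -8*I + C*sqrt(-48 + C))
v(h) = sqrt(29 + h)
1/(F(186, 223) + v(63)) = 1/((-8*223 + 186*sqrt(-48 + 186)) + sqrt(29 + 63)) = 1/((-1784 + 186*sqrt(138)) + sqrt(92)) = 1/((-1784 + 186*sqrt(138)) + 2*sqrt(23)) = 1/(-1784 + 2*sqrt(23) + 186*sqrt(138))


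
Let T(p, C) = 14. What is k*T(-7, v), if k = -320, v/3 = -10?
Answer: -4480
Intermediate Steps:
v = -30 (v = 3*(-10) = -30)
k*T(-7, v) = -320*14 = -4480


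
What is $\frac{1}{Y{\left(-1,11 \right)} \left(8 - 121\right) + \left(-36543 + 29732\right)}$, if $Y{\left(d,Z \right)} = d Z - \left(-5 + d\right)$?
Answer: $- \frac{1}{6246} \approx -0.0001601$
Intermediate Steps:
$Y{\left(d,Z \right)} = 5 - d + Z d$ ($Y{\left(d,Z \right)} = Z d - \left(-5 + d\right) = 5 - d + Z d$)
$\frac{1}{Y{\left(-1,11 \right)} \left(8 - 121\right) + \left(-36543 + 29732\right)} = \frac{1}{\left(5 - -1 + 11 \left(-1\right)\right) \left(8 - 121\right) + \left(-36543 + 29732\right)} = \frac{1}{\left(5 + 1 - 11\right) \left(-113\right) - 6811} = \frac{1}{\left(-5\right) \left(-113\right) - 6811} = \frac{1}{565 - 6811} = \frac{1}{-6246} = - \frac{1}{6246}$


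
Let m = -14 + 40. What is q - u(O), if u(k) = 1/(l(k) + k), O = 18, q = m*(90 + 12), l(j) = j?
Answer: 95471/36 ≈ 2652.0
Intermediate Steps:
m = 26
q = 2652 (q = 26*(90 + 12) = 26*102 = 2652)
u(k) = 1/(2*k) (u(k) = 1/(k + k) = 1/(2*k))
q - u(O) = 2652 - 1/(2*18) = 2652 - 1*1/36 = 2652 - 1/36 = 95471/36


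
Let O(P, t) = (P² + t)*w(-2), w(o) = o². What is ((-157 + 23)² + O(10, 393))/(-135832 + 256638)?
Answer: 9964/60403 ≈ 0.16496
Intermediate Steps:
O(P, t) = 4*t + 4*P² (O(P, t) = (P² + t)*(-2)² = (t + P²)*4 = 4*t + 4*P²)
((-157 + 23)² + O(10, 393))/(-135832 + 256638) = ((-157 + 23)² + (4*393 + 4*10²))/(-135832 + 256638) = ((-134)² + (1572 + 4*100))/120806 = (17956 + (1572 + 400))*(1/120806) = (17956 + 1972)*(1/120806) = 19928*(1/120806) = 9964/60403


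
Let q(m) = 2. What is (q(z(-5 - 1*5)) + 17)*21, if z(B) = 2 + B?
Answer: 399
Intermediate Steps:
(q(z(-5 - 1*5)) + 17)*21 = (2 + 17)*21 = 19*21 = 399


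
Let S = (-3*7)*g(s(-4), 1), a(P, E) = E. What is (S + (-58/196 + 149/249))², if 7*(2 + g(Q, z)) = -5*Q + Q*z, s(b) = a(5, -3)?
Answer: 23652286849/595457604 ≈ 39.721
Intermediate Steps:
s(b) = -3
g(Q, z) = -2 - 5*Q/7 + Q*z/7 (g(Q, z) = -2 + (-5*Q + Q*z)/7 = -2 + (-5*Q/7 + Q*z/7) = -2 - 5*Q/7 + Q*z/7)
S = 6 (S = (-3*7)*(-2 - 5/7*(-3) + (⅐)*(-3)*1) = -21*(-2 + 15/7 - 3/7) = -21*(-2/7) = 6)
(S + (-58/196 + 149/249))² = (6 + (-58/196 + 149/249))² = (6 + (-58*1/196 + 149*(1/249)))² = (6 + (-29/98 + 149/249))² = (6 + 7381/24402)² = (153793/24402)² = 23652286849/595457604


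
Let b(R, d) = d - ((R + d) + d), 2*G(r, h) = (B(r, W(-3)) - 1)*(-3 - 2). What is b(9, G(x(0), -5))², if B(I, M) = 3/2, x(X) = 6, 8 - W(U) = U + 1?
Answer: 961/16 ≈ 60.063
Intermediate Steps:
W(U) = 7 - U (W(U) = 8 - (U + 1) = 8 - (1 + U) = 8 + (-1 - U) = 7 - U)
B(I, M) = 3/2 (B(I, M) = 3*(½) = 3/2)
G(r, h) = -5/4 (G(r, h) = ((3/2 - 1)*(-3 - 2))/2 = ((½)*(-5))/2 = (½)*(-5/2) = -5/4)
b(R, d) = -R - d (b(R, d) = d - (R + 2*d) = d + (-R - 2*d) = -R - d)
b(9, G(x(0), -5))² = (-1*9 - 1*(-5/4))² = (-9 + 5/4)² = (-31/4)² = 961/16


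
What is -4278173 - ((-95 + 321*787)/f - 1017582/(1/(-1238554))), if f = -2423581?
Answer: -3054522831702573649/2423581 ≈ -1.2603e+12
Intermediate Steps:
-4278173 - ((-95 + 321*787)/f - 1017582/(1/(-1238554))) = -4278173 - ((-95 + 321*787)/(-2423581) - 1017582/(1/(-1238554))) = -4278173 - ((-95 + 252627)*(-1/2423581) - 1017582/(-1/1238554)) = -4278173 - (252532*(-1/2423581) - 1017582*(-1238554)) = -4278173 - (-252532/2423581 + 1260330256428) = -4278173 - 1*3054512463203776136/2423581 = -4278173 - 3054512463203776136/2423581 = -3054522831702573649/2423581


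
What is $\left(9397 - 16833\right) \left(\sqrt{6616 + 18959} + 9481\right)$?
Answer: $-70500716 - 37180 \sqrt{1023} \approx -7.169 \cdot 10^{7}$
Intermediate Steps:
$\left(9397 - 16833\right) \left(\sqrt{6616 + 18959} + 9481\right) = \left(9397 - 16833\right) \left(\sqrt{25575} + 9481\right) = - 7436 \left(5 \sqrt{1023} + 9481\right) = - 7436 \left(9481 + 5 \sqrt{1023}\right) = -70500716 - 37180 \sqrt{1023}$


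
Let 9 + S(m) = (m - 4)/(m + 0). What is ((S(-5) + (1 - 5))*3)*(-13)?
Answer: 2184/5 ≈ 436.80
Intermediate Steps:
S(m) = -9 + (-4 + m)/m (S(m) = -9 + (m - 4)/(m + 0) = -9 + (-4 + m)/m)
((S(-5) + (1 - 5))*3)*(-13) = (((-8 - 4/(-5)) + (1 - 5))*3)*(-13) = (((-8 - 4*(-1/5)) - 4)*3)*(-13) = (((-8 + 4/5) - 4)*3)*(-13) = ((-36/5 - 4)*3)*(-13) = -56/5*3*(-13) = -168/5*(-13) = 2184/5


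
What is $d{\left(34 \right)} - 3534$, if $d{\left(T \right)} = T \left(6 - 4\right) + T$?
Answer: $-3432$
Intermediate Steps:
$d{\left(T \right)} = 3 T$ ($d{\left(T \right)} = T \left(6 - 4\right) + T = T 2 + T = 2 T + T = 3 T$)
$d{\left(34 \right)} - 3534 = 3 \cdot 34 - 3534 = 102 - 3534 = -3432$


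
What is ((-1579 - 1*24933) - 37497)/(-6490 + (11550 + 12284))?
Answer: -64009/17344 ≈ -3.6906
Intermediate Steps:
((-1579 - 1*24933) - 37497)/(-6490 + (11550 + 12284)) = ((-1579 - 24933) - 37497)/(-6490 + 23834) = (-26512 - 37497)/17344 = -64009*1/17344 = -64009/17344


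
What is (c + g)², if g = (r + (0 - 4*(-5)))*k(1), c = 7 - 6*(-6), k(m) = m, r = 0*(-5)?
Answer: 3969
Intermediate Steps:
r = 0
c = 43 (c = 7 + 36 = 43)
g = 20 (g = (0 + (0 - 4*(-5)))*1 = (0 + (0 + 20))*1 = (0 + 20)*1 = 20*1 = 20)
(c + g)² = (43 + 20)² = 63² = 3969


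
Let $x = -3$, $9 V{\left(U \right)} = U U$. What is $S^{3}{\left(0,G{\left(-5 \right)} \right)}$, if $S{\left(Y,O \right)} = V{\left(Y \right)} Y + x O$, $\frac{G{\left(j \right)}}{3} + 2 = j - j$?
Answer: $5832$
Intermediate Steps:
$V{\left(U \right)} = \frac{U^{2}}{9}$ ($V{\left(U \right)} = \frac{U U}{9} = \frac{U^{2}}{9}$)
$G{\left(j \right)} = -6$ ($G{\left(j \right)} = -6 + 3 \left(j - j\right) = -6 + 3 \cdot 0 = -6 + 0 = -6$)
$S{\left(Y,O \right)} = - 3 O + \frac{Y^{3}}{9}$ ($S{\left(Y,O \right)} = \frac{Y^{2}}{9} Y - 3 O = \frac{Y^{3}}{9} - 3 O = - 3 O + \frac{Y^{3}}{9}$)
$S^{3}{\left(0,G{\left(-5 \right)} \right)} = \left(\left(-3\right) \left(-6\right) + \frac{0^{3}}{9}\right)^{3} = \left(18 + \frac{1}{9} \cdot 0\right)^{3} = \left(18 + 0\right)^{3} = 18^{3} = 5832$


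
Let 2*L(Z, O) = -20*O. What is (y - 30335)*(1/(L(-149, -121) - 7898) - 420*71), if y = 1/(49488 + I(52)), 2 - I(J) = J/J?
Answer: 149701650084981527/165491216 ≈ 9.0459e+8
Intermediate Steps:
L(Z, O) = -10*O (L(Z, O) = (-20*O)/2 = -10*O)
I(J) = 1 (I(J) = 2 - J/J = 2 - 1*1 = 2 - 1 = 1)
y = 1/49489 (y = 1/(49488 + 1) = 1/49489 ≈ 2.0206e-5)
(y - 30335)*(1/(L(-149, -121) - 7898) - 420*71) = (1/49489 - 30335)*(1/(-10*(-121) - 7898) - 420*71) = -1501248814*(1/(1210 - 7898) - 29820)/49489 = -1501248814*(1/(-6688) - 29820)/49489 = -1501248814*(-1/6688 - 29820)/49489 = -1501248814/49489*(-199436161/6688) = 149701650084981527/165491216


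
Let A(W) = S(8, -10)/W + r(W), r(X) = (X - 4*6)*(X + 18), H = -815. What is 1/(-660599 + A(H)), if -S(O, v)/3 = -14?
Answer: 815/6588418 ≈ 0.00012370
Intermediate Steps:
S(O, v) = 42 (S(O, v) = -3*(-14) = 42)
r(X) = (-24 + X)*(18 + X) (r(X) = (X - 24)*(18 + X) = (-24 + X)*(18 + X))
A(W) = -432 + W² - 6*W + 42/W (A(W) = 42/W + (-432 + W² - 6*W) = -432 + W² - 6*W + 42/W)
1/(-660599 + A(H)) = 1/(-660599 + (-432 + (-815)² - 6*(-815) + 42/(-815))) = 1/(-660599 + (-432 + 664225 + 4890 + 42*(-1/815))) = 1/(-660599 + (-432 + 664225 + 4890 - 42/815)) = 1/(-660599 + 544976603/815) = 1/(6588418/815) = 815/6588418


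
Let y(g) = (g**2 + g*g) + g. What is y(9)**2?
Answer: 29241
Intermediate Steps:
y(g) = g + 2*g**2 (y(g) = (g**2 + g**2) + g = 2*g**2 + g = g + 2*g**2)
y(9)**2 = (9*(1 + 2*9))**2 = (9*(1 + 18))**2 = (9*19)**2 = 171**2 = 29241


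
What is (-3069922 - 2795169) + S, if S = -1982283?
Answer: -7847374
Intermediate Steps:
(-3069922 - 2795169) + S = (-3069922 - 2795169) - 1982283 = -5865091 - 1982283 = -7847374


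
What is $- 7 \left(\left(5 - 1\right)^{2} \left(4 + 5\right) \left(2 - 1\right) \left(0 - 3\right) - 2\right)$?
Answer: $3038$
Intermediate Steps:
$- 7 \left(\left(5 - 1\right)^{2} \left(4 + 5\right) \left(2 - 1\right) \left(0 - 3\right) - 2\right) = - 7 \left(4^{2} \cdot 9 \cdot 1 \left(-3\right) - 2\right) = - 7 \left(16 \cdot 9 \left(-3\right) - 2\right) = - 7 \left(144 \left(-3\right) - 2\right) = - 7 \left(-432 - 2\right) = \left(-7\right) \left(-434\right) = 3038$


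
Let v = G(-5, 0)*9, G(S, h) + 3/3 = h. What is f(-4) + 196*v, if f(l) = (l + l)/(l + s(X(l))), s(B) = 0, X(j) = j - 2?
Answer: -1762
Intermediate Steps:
G(S, h) = -1 + h
X(j) = -2 + j
v = -9 (v = (-1 + 0)*9 = -1*9 = -9)
f(l) = 2 (f(l) = (l + l)/(l + 0) = (2*l)/l = 2)
f(-4) + 196*v = 2 + 196*(-9) = 2 - 1764 = -1762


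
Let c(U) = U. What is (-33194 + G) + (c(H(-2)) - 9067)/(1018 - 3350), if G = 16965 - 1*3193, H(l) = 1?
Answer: -22641519/1166 ≈ -19418.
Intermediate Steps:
G = 13772 (G = 16965 - 3193 = 13772)
(-33194 + G) + (c(H(-2)) - 9067)/(1018 - 3350) = (-33194 + 13772) + (1 - 9067)/(1018 - 3350) = -19422 - 9066/(-2332) = -19422 - 9066*(-1/2332) = -19422 + 4533/1166 = -22641519/1166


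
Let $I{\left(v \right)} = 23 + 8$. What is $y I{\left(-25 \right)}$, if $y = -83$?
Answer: $-2573$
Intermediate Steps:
$I{\left(v \right)} = 31$
$y I{\left(-25 \right)} = \left(-83\right) 31 = -2573$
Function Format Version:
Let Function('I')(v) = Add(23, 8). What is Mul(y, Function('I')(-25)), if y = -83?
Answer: -2573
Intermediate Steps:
Function('I')(v) = 31
Mul(y, Function('I')(-25)) = Mul(-83, 31) = -2573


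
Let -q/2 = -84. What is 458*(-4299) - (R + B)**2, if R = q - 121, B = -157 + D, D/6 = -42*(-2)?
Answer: -2124178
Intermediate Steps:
D = 504 (D = 6*(-42*(-2)) = 6*84 = 504)
q = 168 (q = -2*(-84) = 168)
B = 347 (B = -157 + 504 = 347)
R = 47 (R = 168 - 121 = 47)
458*(-4299) - (R + B)**2 = 458*(-4299) - (47 + 347)**2 = -1968942 - 1*394**2 = -1968942 - 1*155236 = -1968942 - 155236 = -2124178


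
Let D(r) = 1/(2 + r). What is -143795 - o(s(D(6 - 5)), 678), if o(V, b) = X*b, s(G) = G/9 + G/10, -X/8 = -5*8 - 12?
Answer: -425843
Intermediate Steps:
X = 416 (X = -8*(-5*8 - 12) = -8*(-40 - 12) = -8*(-52) = 416)
s(G) = 19*G/90 (s(G) = G*(1/9) + G*(1/10) = G/9 + G/10 = 19*G/90)
o(V, b) = 416*b
-143795 - o(s(D(6 - 5)), 678) = -143795 - 416*678 = -143795 - 1*282048 = -143795 - 282048 = -425843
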